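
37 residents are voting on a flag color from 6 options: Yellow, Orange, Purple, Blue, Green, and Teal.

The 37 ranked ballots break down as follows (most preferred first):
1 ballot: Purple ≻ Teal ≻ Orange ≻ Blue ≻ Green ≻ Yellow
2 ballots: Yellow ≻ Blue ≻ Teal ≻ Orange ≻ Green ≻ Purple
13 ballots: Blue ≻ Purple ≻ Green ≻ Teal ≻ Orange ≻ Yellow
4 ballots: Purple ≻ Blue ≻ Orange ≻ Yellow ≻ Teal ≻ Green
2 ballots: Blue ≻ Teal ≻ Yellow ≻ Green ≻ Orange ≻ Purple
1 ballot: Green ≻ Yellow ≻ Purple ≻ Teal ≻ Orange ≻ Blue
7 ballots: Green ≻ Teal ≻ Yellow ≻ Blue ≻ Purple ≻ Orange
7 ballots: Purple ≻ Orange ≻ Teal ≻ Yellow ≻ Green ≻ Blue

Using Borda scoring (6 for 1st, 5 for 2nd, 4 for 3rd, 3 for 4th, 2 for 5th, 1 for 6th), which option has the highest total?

Yellow: 1×1 + 2×6 + 13×1 + 4×3 + 2×4 + 1×5 + 7×4 + 7×3 = 100
Orange: 1×4 + 2×3 + 13×2 + 4×4 + 2×2 + 1×2 + 7×1 + 7×5 = 100
Purple: 1×6 + 2×1 + 13×5 + 4×6 + 2×1 + 1×4 + 7×2 + 7×6 = 159
Blue: 1×3 + 2×5 + 13×6 + 4×5 + 2×6 + 1×1 + 7×3 + 7×1 = 152
Green: 1×2 + 2×2 + 13×4 + 4×1 + 2×3 + 1×6 + 7×6 + 7×2 = 130
Teal: 1×5 + 2×4 + 13×3 + 4×2 + 2×5 + 1×3 + 7×5 + 7×4 = 136

Purple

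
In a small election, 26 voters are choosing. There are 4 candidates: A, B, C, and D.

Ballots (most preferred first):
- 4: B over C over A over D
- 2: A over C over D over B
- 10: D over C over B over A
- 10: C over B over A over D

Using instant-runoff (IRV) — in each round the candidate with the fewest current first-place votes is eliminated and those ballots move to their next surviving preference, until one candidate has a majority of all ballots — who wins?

Round 1: A 2, B 4, C 10, D 10. A eliminated.
Round 2: B 4, C 12, D 10. B eliminated.
Round 3: C 16, D 10. C has a majority (≥14).

C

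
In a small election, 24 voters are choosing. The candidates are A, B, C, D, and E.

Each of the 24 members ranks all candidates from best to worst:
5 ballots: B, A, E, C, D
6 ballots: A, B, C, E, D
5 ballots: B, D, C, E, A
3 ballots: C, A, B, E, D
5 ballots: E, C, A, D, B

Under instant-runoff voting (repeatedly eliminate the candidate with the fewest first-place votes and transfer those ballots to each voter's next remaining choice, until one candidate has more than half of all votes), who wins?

A

Round 1: A 6, B 10, C 3, D 0, E 5. D eliminated.
Round 2: A 6, B 10, C 3, E 5. C eliminated.
Round 3: A 9, B 10, E 5. E eliminated.
Round 4: A 14, B 10. A has a majority (≥13).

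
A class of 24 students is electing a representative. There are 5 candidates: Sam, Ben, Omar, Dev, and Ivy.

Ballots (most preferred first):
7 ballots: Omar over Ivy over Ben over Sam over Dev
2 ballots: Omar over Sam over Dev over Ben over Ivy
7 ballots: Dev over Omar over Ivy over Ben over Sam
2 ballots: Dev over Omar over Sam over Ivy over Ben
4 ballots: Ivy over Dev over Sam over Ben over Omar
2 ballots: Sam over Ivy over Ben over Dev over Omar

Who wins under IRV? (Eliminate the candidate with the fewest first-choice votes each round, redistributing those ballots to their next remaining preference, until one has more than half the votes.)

Round 1: Sam 2, Ben 0, Omar 9, Dev 9, Ivy 4. Ben eliminated.
Round 2: Sam 2, Omar 9, Dev 9, Ivy 4. Sam eliminated.
Round 3: Omar 9, Dev 9, Ivy 6. Ivy eliminated.
Round 4: Omar 9, Dev 15. Dev has a majority (≥13).

Dev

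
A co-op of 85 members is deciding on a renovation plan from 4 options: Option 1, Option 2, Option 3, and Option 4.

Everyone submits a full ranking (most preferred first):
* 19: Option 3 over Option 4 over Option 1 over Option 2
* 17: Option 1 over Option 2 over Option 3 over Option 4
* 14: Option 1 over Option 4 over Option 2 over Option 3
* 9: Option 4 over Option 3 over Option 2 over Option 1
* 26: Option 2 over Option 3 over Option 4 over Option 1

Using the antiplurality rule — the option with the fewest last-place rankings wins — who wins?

Option 3

Last-place votes: Option 1 35, Option 2 19, Option 3 14, Option 4 17.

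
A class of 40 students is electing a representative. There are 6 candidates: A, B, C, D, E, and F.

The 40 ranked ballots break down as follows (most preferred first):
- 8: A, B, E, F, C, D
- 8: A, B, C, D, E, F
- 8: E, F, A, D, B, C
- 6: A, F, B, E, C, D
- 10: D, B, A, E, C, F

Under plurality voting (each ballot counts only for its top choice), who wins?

A

First-place votes: A 22, B 0, C 0, D 10, E 8, F 0.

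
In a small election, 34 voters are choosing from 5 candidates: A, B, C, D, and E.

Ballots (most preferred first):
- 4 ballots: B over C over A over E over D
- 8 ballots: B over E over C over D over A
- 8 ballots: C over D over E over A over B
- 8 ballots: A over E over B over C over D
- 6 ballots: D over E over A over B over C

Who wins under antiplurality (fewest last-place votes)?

E

Last-place votes: A 8, B 8, C 6, D 12, E 0.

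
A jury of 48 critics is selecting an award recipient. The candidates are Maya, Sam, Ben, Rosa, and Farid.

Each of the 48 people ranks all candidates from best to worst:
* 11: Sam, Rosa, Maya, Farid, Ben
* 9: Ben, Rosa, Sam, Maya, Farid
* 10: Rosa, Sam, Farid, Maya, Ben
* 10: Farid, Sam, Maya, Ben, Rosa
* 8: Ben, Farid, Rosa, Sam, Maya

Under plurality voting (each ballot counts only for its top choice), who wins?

First-place votes: Maya 0, Sam 11, Ben 17, Rosa 10, Farid 10.

Ben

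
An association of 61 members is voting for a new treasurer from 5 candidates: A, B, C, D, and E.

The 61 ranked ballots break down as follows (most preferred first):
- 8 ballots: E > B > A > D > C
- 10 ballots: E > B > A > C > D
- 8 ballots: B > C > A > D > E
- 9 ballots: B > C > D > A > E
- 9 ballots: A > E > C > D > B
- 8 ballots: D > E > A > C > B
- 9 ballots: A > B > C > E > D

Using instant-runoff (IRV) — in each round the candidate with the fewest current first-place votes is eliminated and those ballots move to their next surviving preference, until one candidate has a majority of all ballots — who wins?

Round 1: A 18, B 17, C 0, D 8, E 18. C eliminated.
Round 2: A 18, B 17, D 8, E 18. D eliminated.
Round 3: A 18, B 17, E 26. B eliminated.
Round 4: A 35, E 26. A has a majority (≥31).

A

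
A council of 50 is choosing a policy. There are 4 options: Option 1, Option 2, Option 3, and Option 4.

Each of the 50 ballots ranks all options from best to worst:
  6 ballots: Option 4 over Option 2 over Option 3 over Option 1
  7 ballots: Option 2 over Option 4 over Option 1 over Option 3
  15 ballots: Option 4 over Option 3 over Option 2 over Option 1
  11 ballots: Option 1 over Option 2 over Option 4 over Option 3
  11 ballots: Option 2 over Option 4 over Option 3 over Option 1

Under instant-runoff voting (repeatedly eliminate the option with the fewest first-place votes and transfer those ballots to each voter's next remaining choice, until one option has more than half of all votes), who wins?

Round 1: Option 1 11, Option 2 18, Option 3 0, Option 4 21. Option 3 eliminated.
Round 2: Option 1 11, Option 2 18, Option 4 21. Option 1 eliminated.
Round 3: Option 2 29, Option 4 21. Option 2 has a majority (≥26).

Option 2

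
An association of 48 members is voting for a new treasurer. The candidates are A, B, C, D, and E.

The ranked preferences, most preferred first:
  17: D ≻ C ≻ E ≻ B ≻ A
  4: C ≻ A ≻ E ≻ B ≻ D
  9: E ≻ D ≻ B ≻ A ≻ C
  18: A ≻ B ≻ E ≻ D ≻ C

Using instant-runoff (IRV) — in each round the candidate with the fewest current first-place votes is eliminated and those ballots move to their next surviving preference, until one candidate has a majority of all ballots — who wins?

Round 1: A 18, B 0, C 4, D 17, E 9. B eliminated.
Round 2: A 18, C 4, D 17, E 9. C eliminated.
Round 3: A 22, D 17, E 9. E eliminated.
Round 4: A 22, D 26. D has a majority (≥25).

D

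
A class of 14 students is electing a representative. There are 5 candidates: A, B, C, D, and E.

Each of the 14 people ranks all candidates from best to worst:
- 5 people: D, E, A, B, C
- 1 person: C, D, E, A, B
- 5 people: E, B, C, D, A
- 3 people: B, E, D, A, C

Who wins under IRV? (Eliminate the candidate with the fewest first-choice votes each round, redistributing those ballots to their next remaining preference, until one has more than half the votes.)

E

Round 1: A 0, B 3, C 1, D 5, E 5. A eliminated.
Round 2: B 3, C 1, D 5, E 5. C eliminated.
Round 3: B 3, D 6, E 5. B eliminated.
Round 4: D 6, E 8. E has a majority (≥8).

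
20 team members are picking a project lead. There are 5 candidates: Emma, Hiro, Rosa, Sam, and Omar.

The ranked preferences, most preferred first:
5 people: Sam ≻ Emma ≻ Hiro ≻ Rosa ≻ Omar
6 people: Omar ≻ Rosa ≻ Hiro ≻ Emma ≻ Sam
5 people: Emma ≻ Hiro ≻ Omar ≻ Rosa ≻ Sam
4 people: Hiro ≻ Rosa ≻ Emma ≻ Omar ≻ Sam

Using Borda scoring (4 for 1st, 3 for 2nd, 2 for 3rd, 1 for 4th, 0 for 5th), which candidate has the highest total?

Hiro

Emma: 5×3 + 6×1 + 5×4 + 4×2 = 49
Hiro: 5×2 + 6×2 + 5×3 + 4×4 = 53
Rosa: 5×1 + 6×3 + 5×1 + 4×3 = 40
Sam: 5×4 + 6×0 + 5×0 + 4×0 = 20
Omar: 5×0 + 6×4 + 5×2 + 4×1 = 38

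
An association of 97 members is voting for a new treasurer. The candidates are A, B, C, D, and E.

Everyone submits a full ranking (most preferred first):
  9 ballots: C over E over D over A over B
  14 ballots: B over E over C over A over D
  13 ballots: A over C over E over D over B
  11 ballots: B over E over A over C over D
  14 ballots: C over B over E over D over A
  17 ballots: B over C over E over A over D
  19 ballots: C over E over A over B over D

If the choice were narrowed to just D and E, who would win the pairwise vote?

D is ranked above E on 0 ballots; E above D on 97.

E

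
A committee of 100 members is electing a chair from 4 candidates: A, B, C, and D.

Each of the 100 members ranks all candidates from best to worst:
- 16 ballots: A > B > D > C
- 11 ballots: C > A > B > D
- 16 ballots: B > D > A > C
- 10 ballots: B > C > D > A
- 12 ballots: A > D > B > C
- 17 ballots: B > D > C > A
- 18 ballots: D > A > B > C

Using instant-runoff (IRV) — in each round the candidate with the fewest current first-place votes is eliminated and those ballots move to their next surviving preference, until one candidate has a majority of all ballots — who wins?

Round 1: A 28, B 43, C 11, D 18. C eliminated.
Round 2: A 39, B 43, D 18. D eliminated.
Round 3: A 57, B 43. A has a majority (≥51).

A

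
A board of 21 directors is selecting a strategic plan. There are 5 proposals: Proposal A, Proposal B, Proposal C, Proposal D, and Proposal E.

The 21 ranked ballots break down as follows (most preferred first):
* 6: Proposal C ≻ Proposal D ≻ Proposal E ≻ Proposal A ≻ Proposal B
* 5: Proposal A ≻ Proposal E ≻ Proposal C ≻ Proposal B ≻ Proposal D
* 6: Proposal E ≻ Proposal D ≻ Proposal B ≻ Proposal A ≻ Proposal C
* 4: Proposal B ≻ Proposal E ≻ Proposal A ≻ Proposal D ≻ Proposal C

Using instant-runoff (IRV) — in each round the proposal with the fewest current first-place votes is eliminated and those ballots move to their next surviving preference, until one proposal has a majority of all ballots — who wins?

Proposal E

Round 1: Proposal A 5, Proposal B 4, Proposal C 6, Proposal D 0, Proposal E 6. Proposal D eliminated.
Round 2: Proposal A 5, Proposal B 4, Proposal C 6, Proposal E 6. Proposal B eliminated.
Round 3: Proposal A 5, Proposal C 6, Proposal E 10. Proposal A eliminated.
Round 4: Proposal C 6, Proposal E 15. Proposal E has a majority (≥11).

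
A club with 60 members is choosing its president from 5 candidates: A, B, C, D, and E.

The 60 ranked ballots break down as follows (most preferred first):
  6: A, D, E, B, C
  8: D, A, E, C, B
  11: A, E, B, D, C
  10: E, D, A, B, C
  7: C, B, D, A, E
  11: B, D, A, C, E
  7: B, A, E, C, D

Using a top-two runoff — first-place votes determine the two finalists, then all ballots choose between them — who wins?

Round 1 first-place votes: A 17, B 18, C 7, D 8, E 10. B and A advance.
Runoff: B is ranked above A on 25 ballots, A above B on 35.

A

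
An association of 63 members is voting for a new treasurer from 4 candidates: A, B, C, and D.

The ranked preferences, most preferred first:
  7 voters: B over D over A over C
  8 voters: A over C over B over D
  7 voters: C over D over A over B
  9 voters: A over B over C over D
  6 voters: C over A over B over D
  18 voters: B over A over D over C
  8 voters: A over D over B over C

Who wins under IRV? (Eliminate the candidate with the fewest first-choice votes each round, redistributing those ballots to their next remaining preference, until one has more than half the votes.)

A

Round 1: A 25, B 25, C 13, D 0. D eliminated.
Round 2: A 25, B 25, C 13. C eliminated.
Round 3: A 38, B 25. A has a majority (≥32).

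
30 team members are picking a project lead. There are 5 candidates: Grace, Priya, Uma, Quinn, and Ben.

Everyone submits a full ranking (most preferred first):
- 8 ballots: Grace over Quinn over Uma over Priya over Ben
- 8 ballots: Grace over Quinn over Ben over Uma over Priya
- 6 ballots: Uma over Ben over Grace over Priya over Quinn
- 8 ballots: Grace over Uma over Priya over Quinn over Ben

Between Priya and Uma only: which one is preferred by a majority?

Priya is ranked above Uma on 0 ballots; Uma above Priya on 30.

Uma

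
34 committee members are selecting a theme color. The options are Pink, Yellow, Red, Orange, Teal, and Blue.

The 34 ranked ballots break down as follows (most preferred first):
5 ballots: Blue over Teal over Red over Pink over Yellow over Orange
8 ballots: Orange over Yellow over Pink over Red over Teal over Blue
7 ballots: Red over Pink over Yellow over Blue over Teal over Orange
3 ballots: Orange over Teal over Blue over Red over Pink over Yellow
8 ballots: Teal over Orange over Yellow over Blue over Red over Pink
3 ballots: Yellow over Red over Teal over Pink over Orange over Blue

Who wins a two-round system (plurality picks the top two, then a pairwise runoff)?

Round 1 first-place votes: Pink 0, Yellow 3, Red 7, Orange 11, Teal 8, Blue 5. Orange and Teal advance.
Runoff: Orange is ranked above Teal on 11 ballots, Teal above Orange on 23.

Teal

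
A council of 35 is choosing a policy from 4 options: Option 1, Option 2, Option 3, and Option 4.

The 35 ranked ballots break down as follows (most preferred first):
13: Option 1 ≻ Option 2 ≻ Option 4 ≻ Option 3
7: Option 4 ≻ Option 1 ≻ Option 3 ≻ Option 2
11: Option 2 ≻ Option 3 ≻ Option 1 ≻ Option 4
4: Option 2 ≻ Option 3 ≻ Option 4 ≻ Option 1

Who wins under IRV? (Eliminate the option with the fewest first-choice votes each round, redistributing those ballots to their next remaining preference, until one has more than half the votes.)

Option 1

Round 1: Option 1 13, Option 2 15, Option 3 0, Option 4 7. Option 3 eliminated.
Round 2: Option 1 13, Option 2 15, Option 4 7. Option 4 eliminated.
Round 3: Option 1 20, Option 2 15. Option 1 has a majority (≥18).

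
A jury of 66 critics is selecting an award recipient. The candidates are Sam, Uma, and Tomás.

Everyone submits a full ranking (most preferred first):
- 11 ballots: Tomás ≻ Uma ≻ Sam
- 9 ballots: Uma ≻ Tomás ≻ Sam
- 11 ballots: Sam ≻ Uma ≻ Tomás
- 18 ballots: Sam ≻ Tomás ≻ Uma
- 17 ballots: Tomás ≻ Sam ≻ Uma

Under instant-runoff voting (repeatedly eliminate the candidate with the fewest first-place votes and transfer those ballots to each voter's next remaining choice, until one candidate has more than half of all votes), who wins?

Round 1: Sam 29, Uma 9, Tomás 28. Uma eliminated.
Round 2: Sam 29, Tomás 37. Tomás has a majority (≥34).

Tomás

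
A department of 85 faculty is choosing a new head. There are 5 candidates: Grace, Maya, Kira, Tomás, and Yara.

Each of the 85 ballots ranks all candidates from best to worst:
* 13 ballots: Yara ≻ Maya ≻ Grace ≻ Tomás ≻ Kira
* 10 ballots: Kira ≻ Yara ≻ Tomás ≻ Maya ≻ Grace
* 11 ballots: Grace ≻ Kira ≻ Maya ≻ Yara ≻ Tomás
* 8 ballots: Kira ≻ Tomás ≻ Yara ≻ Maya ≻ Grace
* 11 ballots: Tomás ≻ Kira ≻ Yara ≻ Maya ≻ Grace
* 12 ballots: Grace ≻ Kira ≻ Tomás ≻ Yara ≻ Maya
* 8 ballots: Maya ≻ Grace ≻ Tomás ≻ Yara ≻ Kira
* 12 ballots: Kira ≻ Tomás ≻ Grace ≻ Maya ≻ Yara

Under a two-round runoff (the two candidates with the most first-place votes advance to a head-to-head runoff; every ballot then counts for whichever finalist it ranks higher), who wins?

Grace

Round 1 first-place votes: Grace 23, Maya 8, Kira 30, Tomás 11, Yara 13. Kira and Grace advance.
Runoff: Kira is ranked above Grace on 41 ballots, Grace above Kira on 44.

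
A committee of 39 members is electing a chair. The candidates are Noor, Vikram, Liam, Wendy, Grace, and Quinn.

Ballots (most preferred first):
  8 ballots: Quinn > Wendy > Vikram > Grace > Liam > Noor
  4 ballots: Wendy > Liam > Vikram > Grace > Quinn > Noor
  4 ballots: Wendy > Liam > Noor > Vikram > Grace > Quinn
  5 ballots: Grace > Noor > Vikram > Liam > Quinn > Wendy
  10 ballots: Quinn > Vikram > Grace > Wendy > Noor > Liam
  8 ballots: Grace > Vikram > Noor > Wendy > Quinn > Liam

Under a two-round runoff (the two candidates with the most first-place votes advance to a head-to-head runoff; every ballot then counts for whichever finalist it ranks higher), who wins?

Grace

Round 1 first-place votes: Noor 0, Vikram 0, Liam 0, Wendy 8, Grace 13, Quinn 18. Quinn and Grace advance.
Runoff: Quinn is ranked above Grace on 18 ballots, Grace above Quinn on 21.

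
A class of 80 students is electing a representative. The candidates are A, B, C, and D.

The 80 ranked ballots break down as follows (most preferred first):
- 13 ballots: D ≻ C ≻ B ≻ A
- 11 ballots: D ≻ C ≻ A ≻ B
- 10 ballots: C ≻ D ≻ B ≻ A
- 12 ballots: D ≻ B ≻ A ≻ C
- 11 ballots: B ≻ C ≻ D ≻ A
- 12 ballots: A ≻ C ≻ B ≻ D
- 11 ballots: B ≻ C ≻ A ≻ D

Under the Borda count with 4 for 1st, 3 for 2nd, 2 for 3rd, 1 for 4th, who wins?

C

A: 13×1 + 11×2 + 10×1 + 12×2 + 11×1 + 12×4 + 11×2 = 150
B: 13×2 + 11×1 + 10×2 + 12×3 + 11×4 + 12×2 + 11×4 = 205
C: 13×3 + 11×3 + 10×4 + 12×1 + 11×3 + 12×3 + 11×3 = 226
D: 13×4 + 11×4 + 10×3 + 12×4 + 11×2 + 12×1 + 11×1 = 219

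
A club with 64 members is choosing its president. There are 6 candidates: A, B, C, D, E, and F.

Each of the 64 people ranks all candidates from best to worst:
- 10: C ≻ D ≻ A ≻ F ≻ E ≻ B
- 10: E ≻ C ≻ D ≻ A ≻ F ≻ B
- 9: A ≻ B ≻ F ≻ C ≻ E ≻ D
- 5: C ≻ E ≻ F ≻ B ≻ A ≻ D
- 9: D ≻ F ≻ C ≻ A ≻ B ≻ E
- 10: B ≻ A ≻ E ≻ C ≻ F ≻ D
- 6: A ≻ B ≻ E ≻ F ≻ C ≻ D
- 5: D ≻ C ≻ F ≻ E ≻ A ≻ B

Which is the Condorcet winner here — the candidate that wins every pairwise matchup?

C

C vs A: 39–25
C vs B: 39–25
C vs D: 50–14
C vs E: 38–26
C vs F: 40–24
C beats every other candidate.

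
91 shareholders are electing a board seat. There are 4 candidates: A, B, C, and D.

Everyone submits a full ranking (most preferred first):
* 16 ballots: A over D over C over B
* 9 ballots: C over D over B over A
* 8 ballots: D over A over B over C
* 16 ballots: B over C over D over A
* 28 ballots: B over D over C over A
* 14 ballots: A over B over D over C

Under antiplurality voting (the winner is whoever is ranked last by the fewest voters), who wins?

D

Last-place votes: A 53, B 16, C 22, D 0.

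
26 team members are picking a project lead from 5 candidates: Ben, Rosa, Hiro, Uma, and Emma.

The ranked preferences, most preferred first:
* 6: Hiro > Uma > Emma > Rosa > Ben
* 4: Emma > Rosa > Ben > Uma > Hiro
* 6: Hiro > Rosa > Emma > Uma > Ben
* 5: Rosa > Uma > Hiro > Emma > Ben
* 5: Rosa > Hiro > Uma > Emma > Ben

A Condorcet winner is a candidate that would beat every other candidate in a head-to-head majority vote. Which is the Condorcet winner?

Rosa

Rosa vs Ben: 26–0
Rosa vs Hiro: 14–12
Rosa vs Uma: 20–6
Rosa vs Emma: 16–10
Rosa beats every other candidate.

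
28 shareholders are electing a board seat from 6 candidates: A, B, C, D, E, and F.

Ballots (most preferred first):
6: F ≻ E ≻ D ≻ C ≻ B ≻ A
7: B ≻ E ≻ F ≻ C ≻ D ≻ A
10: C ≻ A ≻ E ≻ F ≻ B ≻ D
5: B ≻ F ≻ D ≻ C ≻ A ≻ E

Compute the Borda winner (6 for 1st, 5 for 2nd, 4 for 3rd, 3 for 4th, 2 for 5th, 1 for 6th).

F

A: 6×1 + 7×1 + 10×5 + 5×2 = 73
B: 6×2 + 7×6 + 10×2 + 5×6 = 104
C: 6×3 + 7×3 + 10×6 + 5×3 = 114
D: 6×4 + 7×2 + 10×1 + 5×4 = 68
E: 6×5 + 7×5 + 10×4 + 5×1 = 110
F: 6×6 + 7×4 + 10×3 + 5×5 = 119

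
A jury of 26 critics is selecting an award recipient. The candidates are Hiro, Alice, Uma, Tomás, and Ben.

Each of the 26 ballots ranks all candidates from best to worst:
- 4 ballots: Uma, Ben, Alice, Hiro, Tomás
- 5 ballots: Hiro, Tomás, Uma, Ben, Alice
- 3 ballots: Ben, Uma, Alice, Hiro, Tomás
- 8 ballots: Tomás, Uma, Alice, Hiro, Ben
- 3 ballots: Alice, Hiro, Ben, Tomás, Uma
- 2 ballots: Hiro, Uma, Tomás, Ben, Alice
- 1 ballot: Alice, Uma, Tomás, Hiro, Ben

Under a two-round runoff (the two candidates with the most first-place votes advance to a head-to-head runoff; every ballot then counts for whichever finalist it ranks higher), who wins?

Hiro

Round 1 first-place votes: Hiro 7, Alice 4, Uma 4, Tomás 8, Ben 3. Tomás and Hiro advance.
Runoff: Tomás is ranked above Hiro on 9 ballots, Hiro above Tomás on 17.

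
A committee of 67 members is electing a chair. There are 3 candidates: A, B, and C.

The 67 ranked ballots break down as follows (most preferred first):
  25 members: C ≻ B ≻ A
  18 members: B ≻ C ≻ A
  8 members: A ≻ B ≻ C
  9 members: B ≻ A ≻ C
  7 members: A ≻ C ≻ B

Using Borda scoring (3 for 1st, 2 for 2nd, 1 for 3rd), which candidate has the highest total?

B

A: 25×1 + 18×1 + 8×3 + 9×2 + 7×3 = 106
B: 25×2 + 18×3 + 8×2 + 9×3 + 7×1 = 154
C: 25×3 + 18×2 + 8×1 + 9×1 + 7×2 = 142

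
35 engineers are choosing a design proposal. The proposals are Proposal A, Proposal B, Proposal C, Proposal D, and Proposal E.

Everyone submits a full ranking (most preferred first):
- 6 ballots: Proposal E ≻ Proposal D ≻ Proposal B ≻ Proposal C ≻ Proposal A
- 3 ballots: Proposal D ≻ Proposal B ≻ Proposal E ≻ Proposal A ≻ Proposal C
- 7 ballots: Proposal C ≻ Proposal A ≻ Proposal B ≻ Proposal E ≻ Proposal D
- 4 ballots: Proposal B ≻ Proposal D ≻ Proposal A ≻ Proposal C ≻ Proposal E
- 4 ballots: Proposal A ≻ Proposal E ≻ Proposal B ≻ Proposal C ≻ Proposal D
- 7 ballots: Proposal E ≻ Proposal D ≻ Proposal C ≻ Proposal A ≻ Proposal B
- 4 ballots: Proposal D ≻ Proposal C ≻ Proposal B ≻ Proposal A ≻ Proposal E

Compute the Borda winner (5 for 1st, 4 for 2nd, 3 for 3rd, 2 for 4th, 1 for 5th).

Proposal D

Proposal A: 6×1 + 3×2 + 7×4 + 4×3 + 4×5 + 7×2 + 4×2 = 94
Proposal B: 6×3 + 3×4 + 7×3 + 4×5 + 4×3 + 7×1 + 4×3 = 102
Proposal C: 6×2 + 3×1 + 7×5 + 4×2 + 4×2 + 7×3 + 4×4 = 103
Proposal D: 6×4 + 3×5 + 7×1 + 4×4 + 4×1 + 7×4 + 4×5 = 114
Proposal E: 6×5 + 3×3 + 7×2 + 4×1 + 4×4 + 7×5 + 4×1 = 112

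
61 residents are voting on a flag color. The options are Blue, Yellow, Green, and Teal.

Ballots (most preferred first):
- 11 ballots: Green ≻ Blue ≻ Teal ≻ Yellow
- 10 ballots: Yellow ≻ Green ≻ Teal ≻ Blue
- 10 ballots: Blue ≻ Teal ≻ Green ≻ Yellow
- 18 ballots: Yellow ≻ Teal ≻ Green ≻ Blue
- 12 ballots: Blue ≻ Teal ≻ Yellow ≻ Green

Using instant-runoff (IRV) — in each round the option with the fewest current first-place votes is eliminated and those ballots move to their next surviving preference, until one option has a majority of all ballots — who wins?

Round 1: Blue 22, Yellow 28, Green 11, Teal 0. Teal eliminated.
Round 2: Blue 22, Yellow 28, Green 11. Green eliminated.
Round 3: Blue 33, Yellow 28. Blue has a majority (≥31).

Blue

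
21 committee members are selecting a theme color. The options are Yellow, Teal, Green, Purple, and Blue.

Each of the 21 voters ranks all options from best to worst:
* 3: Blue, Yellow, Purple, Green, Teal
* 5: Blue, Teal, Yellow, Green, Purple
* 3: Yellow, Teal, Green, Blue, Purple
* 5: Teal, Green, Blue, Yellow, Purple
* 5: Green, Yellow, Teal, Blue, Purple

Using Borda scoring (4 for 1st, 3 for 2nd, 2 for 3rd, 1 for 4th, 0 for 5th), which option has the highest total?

Yellow: 3×3 + 5×2 + 3×4 + 5×1 + 5×3 = 51
Teal: 3×0 + 5×3 + 3×3 + 5×4 + 5×2 = 54
Green: 3×1 + 5×1 + 3×2 + 5×3 + 5×4 = 49
Purple: 3×2 + 5×0 + 3×0 + 5×0 + 5×0 = 6
Blue: 3×4 + 5×4 + 3×1 + 5×2 + 5×1 = 50

Teal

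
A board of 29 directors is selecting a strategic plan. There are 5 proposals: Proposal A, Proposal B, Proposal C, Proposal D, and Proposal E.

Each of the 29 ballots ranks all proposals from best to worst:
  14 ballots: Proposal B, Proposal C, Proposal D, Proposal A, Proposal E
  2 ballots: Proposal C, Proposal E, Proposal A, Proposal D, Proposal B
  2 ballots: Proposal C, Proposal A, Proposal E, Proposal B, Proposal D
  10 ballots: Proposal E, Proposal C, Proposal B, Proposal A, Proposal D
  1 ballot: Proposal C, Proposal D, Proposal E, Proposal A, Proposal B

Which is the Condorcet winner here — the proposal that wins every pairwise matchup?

Proposal C

Proposal C vs Proposal A: 29–0
Proposal C vs Proposal B: 15–14
Proposal C vs Proposal D: 29–0
Proposal C vs Proposal E: 19–10
Proposal C beats every other proposal.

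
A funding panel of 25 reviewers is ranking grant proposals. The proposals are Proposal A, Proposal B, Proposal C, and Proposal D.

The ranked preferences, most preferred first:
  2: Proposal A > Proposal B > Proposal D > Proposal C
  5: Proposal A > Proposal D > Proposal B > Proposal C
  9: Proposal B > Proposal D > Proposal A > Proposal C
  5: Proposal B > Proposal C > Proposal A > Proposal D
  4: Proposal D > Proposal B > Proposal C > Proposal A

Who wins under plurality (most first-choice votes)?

Proposal B

First-place votes: Proposal A 7, Proposal B 14, Proposal C 0, Proposal D 4.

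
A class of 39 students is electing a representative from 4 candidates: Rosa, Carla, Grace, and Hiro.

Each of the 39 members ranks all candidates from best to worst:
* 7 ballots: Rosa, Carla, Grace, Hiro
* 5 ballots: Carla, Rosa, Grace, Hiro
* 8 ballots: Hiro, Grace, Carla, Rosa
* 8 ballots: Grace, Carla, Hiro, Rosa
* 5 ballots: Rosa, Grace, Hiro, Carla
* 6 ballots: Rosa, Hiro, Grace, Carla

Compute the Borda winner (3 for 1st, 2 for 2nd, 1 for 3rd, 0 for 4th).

Grace

Rosa: 7×3 + 5×2 + 8×0 + 8×0 + 5×3 + 6×3 = 64
Carla: 7×2 + 5×3 + 8×1 + 8×2 + 5×0 + 6×0 = 53
Grace: 7×1 + 5×1 + 8×2 + 8×3 + 5×2 + 6×1 = 68
Hiro: 7×0 + 5×0 + 8×3 + 8×1 + 5×1 + 6×2 = 49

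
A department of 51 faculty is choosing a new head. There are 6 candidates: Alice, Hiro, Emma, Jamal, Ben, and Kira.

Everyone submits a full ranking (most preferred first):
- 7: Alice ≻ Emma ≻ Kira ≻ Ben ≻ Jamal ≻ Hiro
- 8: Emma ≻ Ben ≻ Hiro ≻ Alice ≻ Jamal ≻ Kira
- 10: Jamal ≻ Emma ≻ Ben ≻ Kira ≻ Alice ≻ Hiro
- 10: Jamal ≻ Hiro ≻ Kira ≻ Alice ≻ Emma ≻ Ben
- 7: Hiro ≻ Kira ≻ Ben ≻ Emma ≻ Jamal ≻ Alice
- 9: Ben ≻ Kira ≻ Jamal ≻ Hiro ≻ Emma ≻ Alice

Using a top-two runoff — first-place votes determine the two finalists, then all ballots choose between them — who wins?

Ben

Round 1 first-place votes: Alice 7, Hiro 7, Emma 8, Jamal 20, Ben 9, Kira 0. Jamal and Ben advance.
Runoff: Jamal is ranked above Ben on 20 ballots, Ben above Jamal on 31.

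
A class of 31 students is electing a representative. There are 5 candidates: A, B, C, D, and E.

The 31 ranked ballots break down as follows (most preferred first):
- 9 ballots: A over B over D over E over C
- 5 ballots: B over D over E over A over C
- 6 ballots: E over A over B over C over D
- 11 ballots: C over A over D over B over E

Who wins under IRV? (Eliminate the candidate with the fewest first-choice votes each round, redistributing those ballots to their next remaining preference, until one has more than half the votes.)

Round 1: A 9, B 5, C 11, D 0, E 6. D eliminated.
Round 2: A 9, B 5, C 11, E 6. B eliminated.
Round 3: A 9, C 11, E 11. A eliminated.
Round 4: C 11, E 20. E has a majority (≥16).

E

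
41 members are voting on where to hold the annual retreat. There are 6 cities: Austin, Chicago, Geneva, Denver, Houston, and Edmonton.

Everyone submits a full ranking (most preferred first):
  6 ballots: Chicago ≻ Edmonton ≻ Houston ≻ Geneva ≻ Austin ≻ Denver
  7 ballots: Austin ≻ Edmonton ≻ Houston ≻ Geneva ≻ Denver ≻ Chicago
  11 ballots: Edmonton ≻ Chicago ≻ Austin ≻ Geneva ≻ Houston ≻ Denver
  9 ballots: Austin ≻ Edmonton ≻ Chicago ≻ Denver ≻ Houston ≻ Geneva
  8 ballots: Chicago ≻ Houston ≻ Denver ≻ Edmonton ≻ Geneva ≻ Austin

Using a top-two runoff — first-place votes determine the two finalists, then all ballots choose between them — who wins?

Round 1 first-place votes: Austin 16, Chicago 14, Geneva 0, Denver 0, Houston 0, Edmonton 11. Austin and Chicago advance.
Runoff: Austin is ranked above Chicago on 16 ballots, Chicago above Austin on 25.

Chicago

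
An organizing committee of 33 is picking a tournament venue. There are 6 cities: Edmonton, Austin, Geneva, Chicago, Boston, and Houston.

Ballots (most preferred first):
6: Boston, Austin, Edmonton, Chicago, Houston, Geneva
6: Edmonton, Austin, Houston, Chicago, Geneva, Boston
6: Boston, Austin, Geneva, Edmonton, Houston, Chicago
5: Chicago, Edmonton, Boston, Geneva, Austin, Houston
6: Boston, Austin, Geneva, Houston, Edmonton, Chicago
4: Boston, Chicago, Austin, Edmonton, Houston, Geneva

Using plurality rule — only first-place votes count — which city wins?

First-place votes: Edmonton 6, Austin 0, Geneva 0, Chicago 5, Boston 22, Houston 0.

Boston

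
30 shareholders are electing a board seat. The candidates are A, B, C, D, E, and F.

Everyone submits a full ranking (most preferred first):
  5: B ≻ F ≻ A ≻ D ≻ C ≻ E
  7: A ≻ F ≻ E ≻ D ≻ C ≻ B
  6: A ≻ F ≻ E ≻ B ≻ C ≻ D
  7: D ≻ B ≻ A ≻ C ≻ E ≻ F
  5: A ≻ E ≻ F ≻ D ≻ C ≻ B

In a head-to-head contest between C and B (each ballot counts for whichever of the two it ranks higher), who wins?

B

C is ranked above B on 12 ballots; B above C on 18.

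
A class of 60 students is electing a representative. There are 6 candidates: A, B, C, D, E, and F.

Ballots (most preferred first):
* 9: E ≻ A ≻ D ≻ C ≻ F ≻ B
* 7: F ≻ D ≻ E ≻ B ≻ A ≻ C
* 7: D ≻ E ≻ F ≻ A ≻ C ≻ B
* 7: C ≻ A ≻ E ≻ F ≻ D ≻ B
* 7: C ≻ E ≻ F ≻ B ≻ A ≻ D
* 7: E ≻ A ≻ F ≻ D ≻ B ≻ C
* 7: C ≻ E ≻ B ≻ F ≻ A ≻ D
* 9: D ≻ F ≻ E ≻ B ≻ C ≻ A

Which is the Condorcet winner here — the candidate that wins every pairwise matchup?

E

E vs A: 53–7
E vs B: 60–0
E vs C: 39–21
E vs D: 37–23
E vs F: 44–16
E beats every other candidate.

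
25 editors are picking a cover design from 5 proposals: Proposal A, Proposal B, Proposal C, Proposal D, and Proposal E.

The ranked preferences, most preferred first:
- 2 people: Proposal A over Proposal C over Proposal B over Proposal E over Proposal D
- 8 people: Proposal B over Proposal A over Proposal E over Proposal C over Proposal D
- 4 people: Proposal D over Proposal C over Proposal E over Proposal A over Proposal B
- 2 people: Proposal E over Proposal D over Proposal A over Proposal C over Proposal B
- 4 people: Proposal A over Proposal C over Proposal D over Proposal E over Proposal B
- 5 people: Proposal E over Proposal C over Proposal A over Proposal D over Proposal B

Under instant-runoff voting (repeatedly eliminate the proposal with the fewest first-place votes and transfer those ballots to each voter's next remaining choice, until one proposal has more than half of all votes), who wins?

Proposal E

Round 1: Proposal A 6, Proposal B 8, Proposal C 0, Proposal D 4, Proposal E 7. Proposal C eliminated.
Round 2: Proposal A 6, Proposal B 8, Proposal D 4, Proposal E 7. Proposal D eliminated.
Round 3: Proposal A 6, Proposal B 8, Proposal E 11. Proposal A eliminated.
Round 4: Proposal B 10, Proposal E 15. Proposal E has a majority (≥13).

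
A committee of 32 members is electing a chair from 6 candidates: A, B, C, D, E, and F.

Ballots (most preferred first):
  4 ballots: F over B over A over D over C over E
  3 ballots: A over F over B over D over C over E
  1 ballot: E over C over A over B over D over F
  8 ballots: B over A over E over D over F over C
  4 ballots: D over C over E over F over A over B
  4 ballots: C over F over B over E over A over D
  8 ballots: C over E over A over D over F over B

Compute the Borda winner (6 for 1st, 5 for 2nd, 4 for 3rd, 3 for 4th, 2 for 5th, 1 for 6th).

A

A: 4×4 + 3×6 + 1×4 + 8×5 + 4×2 + 4×2 + 8×4 = 126
B: 4×5 + 3×4 + 1×3 + 8×6 + 4×1 + 4×4 + 8×1 = 111
C: 4×2 + 3×2 + 1×5 + 8×1 + 4×5 + 4×6 + 8×6 = 119
D: 4×3 + 3×3 + 1×2 + 8×3 + 4×6 + 4×1 + 8×3 = 99
E: 4×1 + 3×1 + 1×6 + 8×4 + 4×4 + 4×3 + 8×5 = 113
F: 4×6 + 3×5 + 1×1 + 8×2 + 4×3 + 4×5 + 8×2 = 104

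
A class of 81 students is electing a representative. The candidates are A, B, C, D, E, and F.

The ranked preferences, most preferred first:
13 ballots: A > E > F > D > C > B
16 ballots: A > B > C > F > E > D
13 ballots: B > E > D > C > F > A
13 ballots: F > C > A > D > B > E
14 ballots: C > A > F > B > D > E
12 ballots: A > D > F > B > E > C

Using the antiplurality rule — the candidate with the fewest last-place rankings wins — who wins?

F

Last-place votes: A 13, B 13, C 12, D 16, E 27, F 0.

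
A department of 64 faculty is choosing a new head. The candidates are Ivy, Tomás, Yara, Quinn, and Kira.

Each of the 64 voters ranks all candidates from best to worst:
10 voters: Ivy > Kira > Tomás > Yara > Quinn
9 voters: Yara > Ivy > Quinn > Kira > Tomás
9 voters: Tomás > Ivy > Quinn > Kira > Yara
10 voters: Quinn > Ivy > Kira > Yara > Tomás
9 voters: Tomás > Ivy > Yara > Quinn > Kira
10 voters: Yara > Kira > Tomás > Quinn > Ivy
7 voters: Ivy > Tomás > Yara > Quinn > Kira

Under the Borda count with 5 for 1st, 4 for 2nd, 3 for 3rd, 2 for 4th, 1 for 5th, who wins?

Ivy

Ivy: 10×5 + 9×4 + 9×4 + 10×4 + 9×4 + 10×1 + 7×5 = 243
Tomás: 10×3 + 9×1 + 9×5 + 10×1 + 9×5 + 10×3 + 7×4 = 197
Yara: 10×2 + 9×5 + 9×1 + 10×2 + 9×3 + 10×5 + 7×3 = 192
Quinn: 10×1 + 9×3 + 9×3 + 10×5 + 9×2 + 10×2 + 7×2 = 166
Kira: 10×4 + 9×2 + 9×2 + 10×3 + 9×1 + 10×4 + 7×1 = 162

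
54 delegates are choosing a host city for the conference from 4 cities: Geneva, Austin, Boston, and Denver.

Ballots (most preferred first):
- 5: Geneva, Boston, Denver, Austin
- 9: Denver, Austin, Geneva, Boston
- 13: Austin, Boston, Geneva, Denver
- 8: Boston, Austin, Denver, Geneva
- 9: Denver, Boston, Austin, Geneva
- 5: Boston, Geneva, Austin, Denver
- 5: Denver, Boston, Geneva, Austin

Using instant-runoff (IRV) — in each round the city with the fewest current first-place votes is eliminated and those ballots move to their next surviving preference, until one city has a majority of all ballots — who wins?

Round 1: Geneva 5, Austin 13, Boston 13, Denver 23. Geneva eliminated.
Round 2: Austin 13, Boston 18, Denver 23. Austin eliminated.
Round 3: Boston 31, Denver 23. Boston has a majority (≥28).

Boston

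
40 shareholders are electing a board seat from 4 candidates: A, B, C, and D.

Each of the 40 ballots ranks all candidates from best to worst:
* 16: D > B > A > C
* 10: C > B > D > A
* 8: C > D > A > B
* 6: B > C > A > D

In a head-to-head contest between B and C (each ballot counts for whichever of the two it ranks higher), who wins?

B is ranked above C on 22 ballots; C above B on 18.

B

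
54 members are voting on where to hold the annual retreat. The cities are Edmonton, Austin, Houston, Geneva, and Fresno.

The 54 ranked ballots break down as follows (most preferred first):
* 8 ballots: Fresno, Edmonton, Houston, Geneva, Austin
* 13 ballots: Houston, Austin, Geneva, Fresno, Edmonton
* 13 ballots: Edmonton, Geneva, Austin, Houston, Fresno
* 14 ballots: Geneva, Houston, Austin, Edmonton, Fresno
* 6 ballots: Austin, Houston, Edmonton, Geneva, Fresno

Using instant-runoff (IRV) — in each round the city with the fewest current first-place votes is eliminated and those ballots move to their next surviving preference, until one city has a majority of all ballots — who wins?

Houston

Round 1: Edmonton 13, Austin 6, Houston 13, Geneva 14, Fresno 8. Austin eliminated.
Round 2: Edmonton 13, Houston 19, Geneva 14, Fresno 8. Fresno eliminated.
Round 3: Edmonton 21, Houston 19, Geneva 14. Geneva eliminated.
Round 4: Edmonton 21, Houston 33. Houston has a majority (≥28).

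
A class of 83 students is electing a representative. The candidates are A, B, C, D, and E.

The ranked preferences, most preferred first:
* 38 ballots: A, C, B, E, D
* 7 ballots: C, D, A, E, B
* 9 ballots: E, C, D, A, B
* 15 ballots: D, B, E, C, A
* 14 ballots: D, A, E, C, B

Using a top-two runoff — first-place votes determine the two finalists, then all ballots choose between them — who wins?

D

Round 1 first-place votes: A 38, B 0, C 7, D 29, E 9. A and D advance.
Runoff: A is ranked above D on 38 ballots, D above A on 45.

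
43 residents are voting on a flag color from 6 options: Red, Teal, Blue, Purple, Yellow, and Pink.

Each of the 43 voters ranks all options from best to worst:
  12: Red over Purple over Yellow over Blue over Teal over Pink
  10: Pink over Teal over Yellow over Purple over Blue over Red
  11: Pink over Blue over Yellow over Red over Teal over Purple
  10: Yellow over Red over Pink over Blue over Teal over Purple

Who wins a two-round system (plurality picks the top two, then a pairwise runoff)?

Round 1 first-place votes: Red 12, Teal 0, Blue 0, Purple 0, Yellow 10, Pink 21. Pink and Red advance.
Runoff: Pink is ranked above Red on 21 ballots, Red above Pink on 22.

Red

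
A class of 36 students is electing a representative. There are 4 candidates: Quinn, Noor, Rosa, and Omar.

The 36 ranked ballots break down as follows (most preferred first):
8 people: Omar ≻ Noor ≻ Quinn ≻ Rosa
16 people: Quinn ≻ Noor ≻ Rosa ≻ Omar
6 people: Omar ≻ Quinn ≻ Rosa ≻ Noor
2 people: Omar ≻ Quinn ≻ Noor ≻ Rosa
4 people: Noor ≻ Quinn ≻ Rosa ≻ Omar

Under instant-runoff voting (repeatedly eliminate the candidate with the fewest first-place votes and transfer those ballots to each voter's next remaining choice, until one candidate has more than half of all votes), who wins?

Round 1: Quinn 16, Noor 4, Rosa 0, Omar 16. Rosa eliminated.
Round 2: Quinn 16, Noor 4, Omar 16. Noor eliminated.
Round 3: Quinn 20, Omar 16. Quinn has a majority (≥19).

Quinn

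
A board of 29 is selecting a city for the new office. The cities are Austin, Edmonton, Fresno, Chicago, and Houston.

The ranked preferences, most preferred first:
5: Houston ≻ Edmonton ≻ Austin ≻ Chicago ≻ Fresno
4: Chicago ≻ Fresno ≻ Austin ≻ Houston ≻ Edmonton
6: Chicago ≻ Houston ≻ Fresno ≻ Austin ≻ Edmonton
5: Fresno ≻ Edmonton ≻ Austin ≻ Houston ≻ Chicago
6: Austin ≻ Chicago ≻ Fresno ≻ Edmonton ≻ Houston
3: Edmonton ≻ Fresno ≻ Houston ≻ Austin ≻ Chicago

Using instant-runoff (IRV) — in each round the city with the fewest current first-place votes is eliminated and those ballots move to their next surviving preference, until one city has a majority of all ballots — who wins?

Round 1: Austin 6, Edmonton 3, Fresno 5, Chicago 10, Houston 5. Edmonton eliminated.
Round 2: Austin 6, Fresno 8, Chicago 10, Houston 5. Houston eliminated.
Round 3: Austin 11, Fresno 8, Chicago 10. Fresno eliminated.
Round 4: Austin 19, Chicago 10. Austin has a majority (≥15).

Austin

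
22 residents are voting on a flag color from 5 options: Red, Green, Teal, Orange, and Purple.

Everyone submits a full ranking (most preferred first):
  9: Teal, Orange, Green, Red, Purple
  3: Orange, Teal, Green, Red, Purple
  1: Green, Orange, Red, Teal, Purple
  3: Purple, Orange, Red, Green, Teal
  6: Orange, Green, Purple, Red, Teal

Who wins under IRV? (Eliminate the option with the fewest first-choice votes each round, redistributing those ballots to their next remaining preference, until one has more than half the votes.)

Orange

Round 1: Red 0, Green 1, Teal 9, Orange 9, Purple 3. Red eliminated.
Round 2: Green 1, Teal 9, Orange 9, Purple 3. Green eliminated.
Round 3: Teal 9, Orange 10, Purple 3. Purple eliminated.
Round 4: Teal 9, Orange 13. Orange has a majority (≥12).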